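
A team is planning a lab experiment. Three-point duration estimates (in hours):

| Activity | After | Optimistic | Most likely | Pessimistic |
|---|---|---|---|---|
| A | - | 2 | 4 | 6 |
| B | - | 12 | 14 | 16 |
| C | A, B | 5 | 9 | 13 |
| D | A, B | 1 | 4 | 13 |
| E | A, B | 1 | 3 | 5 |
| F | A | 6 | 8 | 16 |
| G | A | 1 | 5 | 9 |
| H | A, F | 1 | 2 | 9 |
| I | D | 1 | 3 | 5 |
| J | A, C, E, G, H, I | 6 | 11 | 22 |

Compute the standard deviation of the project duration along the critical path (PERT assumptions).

3.06 hours

te_A = (2 + 4·4 + 6)/6 = 24/6 = 4; σ²_A = ((6−2)/6)² = 0.444
te_B = (12 + 4·14 + 16)/6 = 84/6 = 14; σ²_B = ((16−12)/6)² = 0.444
te_C = (5 + 4·9 + 13)/6 = 54/6 = 9; σ²_C = ((13−5)/6)² = 1.778
te_D = (1 + 4·4 + 13)/6 = 30/6 = 5; σ²_D = ((13−1)/6)² = 4.000
te_E = (1 + 4·3 + 5)/6 = 18/6 = 3; σ²_E = ((5−1)/6)² = 0.444
te_F = (6 + 4·8 + 16)/6 = 54/6 = 9; σ²_F = ((16−6)/6)² = 2.778
te_G = (1 + 4·5 + 9)/6 = 30/6 = 5; σ²_G = ((9−1)/6)² = 1.778
te_H = (1 + 4·2 + 9)/6 = 18/6 = 3; σ²_H = ((9−1)/6)² = 1.778
te_I = (1 + 4·3 + 5)/6 = 18/6 = 3; σ²_I = ((5−1)/6)² = 0.444
te_J = (6 + 4·11 + 22)/6 = 72/6 = 12; σ²_J = ((22−6)/6)² = 7.111

Forward pass:
ES_A = 0; EF_A = 4
ES_B = 0; EF_B = 14
ES_C = max(EF_A=4, EF_B=14) = 14; EF_C = 14+9 = 23
ES_D = max(EF_A=4, EF_B=14) = 14; EF_D = 14+5 = 19
ES_E = max(EF_A=4, EF_B=14) = 14; EF_E = 14+3 = 17
ES_F = 4; EF_F = 4+9 = 13
ES_G = 4; EF_G = 4+5 = 9
ES_H = max(EF_A=4, EF_F=13) = 13; EF_H = 13+3 = 16
ES_I = 19; EF_I = 19+3 = 22
ES_J = max(EF_A=4, EF_C=23, EF_E=17, EF_G=9, EF_H=16, EF_I=22) = 23; EF_J = 23+12 = 35
Expected project duration μ = 35 hours. Critical path: B → C → J.

Variance along critical path = 0.444 + 1.778 + 7.111 = 9.333
σ = √9.333 = 3.055 hours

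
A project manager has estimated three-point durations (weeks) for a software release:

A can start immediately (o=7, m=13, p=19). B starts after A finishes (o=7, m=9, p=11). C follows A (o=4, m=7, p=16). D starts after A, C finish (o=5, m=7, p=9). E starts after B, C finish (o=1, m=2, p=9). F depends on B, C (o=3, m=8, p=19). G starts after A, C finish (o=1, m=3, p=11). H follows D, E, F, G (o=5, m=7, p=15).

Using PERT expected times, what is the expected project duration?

39 weeks

te_A = (7 + 4·13 + 19)/6 = 78/6 = 13
te_B = (7 + 4·9 + 11)/6 = 54/6 = 9
te_C = (4 + 4·7 + 16)/6 = 48/6 = 8
te_D = (5 + 4·7 + 9)/6 = 42/6 = 7
te_E = (1 + 4·2 + 9)/6 = 18/6 = 3
te_F = (3 + 4·8 + 19)/6 = 54/6 = 9
te_G = (1 + 4·3 + 11)/6 = 24/6 = 4
te_H = (5 + 4·7 + 15)/6 = 48/6 = 8

Forward pass:
ES_A = 0; EF_A = 13
ES_B = 13; EF_B = 13+9 = 22
ES_C = 13; EF_C = 13+8 = 21
ES_D = max(EF_A=13, EF_C=21) = 21; EF_D = 21+7 = 28
ES_E = max(EF_B=22, EF_C=21) = 22; EF_E = 22+3 = 25
ES_F = max(EF_B=22, EF_C=21) = 22; EF_F = 22+9 = 31
ES_G = max(EF_A=13, EF_C=21) = 21; EF_G = 21+4 = 25
ES_H = max(EF_D=28, EF_E=25, EF_F=31, EF_G=25) = 31; EF_H = 31+8 = 39
Expected project duration μ = 39 weeks. Critical path: A → B → F → H.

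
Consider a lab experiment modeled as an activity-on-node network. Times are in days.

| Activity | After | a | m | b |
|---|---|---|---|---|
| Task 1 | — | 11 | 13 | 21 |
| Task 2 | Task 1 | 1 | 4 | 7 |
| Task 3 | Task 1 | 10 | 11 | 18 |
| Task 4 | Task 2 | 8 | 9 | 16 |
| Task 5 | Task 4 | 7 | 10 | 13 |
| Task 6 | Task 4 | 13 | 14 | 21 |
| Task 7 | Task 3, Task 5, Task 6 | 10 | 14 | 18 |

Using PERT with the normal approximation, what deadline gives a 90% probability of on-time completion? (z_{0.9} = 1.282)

te_Task 1 = (11 + 4·13 + 21)/6 = 84/6 = 14; σ²_Task 1 = ((21−11)/6)² = 2.778
te_Task 2 = (1 + 4·4 + 7)/6 = 24/6 = 4; σ²_Task 2 = ((7−1)/6)² = 1.000
te_Task 3 = (10 + 4·11 + 18)/6 = 72/6 = 12; σ²_Task 3 = ((18−10)/6)² = 1.778
te_Task 4 = (8 + 4·9 + 16)/6 = 60/6 = 10; σ²_Task 4 = ((16−8)/6)² = 1.778
te_Task 5 = (7 + 4·10 + 13)/6 = 60/6 = 10; σ²_Task 5 = ((13−7)/6)² = 1.000
te_Task 6 = (13 + 4·14 + 21)/6 = 90/6 = 15; σ²_Task 6 = ((21−13)/6)² = 1.778
te_Task 7 = (10 + 4·14 + 18)/6 = 84/6 = 14; σ²_Task 7 = ((18−10)/6)² = 1.778

Forward pass:
ES_Task 1 = 0; EF_Task 1 = 14
ES_Task 2 = 14; EF_Task 2 = 14+4 = 18
ES_Task 3 = 14; EF_Task 3 = 14+12 = 26
ES_Task 4 = 18; EF_Task 4 = 18+10 = 28
ES_Task 5 = 28; EF_Task 5 = 28+10 = 38
ES_Task 6 = 28; EF_Task 6 = 28+15 = 43
ES_Task 7 = max(EF_Task 3=26, EF_Task 5=38, EF_Task 6=43) = 43; EF_Task 7 = 43+14 = 57
Expected project duration μ = 57 days. Critical path: Task 1 → Task 2 → Task 4 → Task 6 → Task 7.

Variance along critical path = 2.778 + 1.000 + 1.778 + 1.778 + 1.778 = 9.111; σ = 3.018 days.
D = μ + z·σ = 57 + 1.282·3.018 = 60.9 days

60.9 days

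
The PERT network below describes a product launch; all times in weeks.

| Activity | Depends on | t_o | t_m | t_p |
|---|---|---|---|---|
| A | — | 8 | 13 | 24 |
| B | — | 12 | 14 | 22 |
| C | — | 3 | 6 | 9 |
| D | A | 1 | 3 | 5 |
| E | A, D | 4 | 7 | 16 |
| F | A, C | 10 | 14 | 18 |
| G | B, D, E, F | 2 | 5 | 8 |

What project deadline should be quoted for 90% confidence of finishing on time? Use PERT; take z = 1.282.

te_A = (8 + 4·13 + 24)/6 = 84/6 = 14; σ²_A = ((24−8)/6)² = 7.111
te_B = (12 + 4·14 + 22)/6 = 90/6 = 15; σ²_B = ((22−12)/6)² = 2.778
te_C = (3 + 4·6 + 9)/6 = 36/6 = 6; σ²_C = ((9−3)/6)² = 1.000
te_D = (1 + 4·3 + 5)/6 = 18/6 = 3; σ²_D = ((5−1)/6)² = 0.444
te_E = (4 + 4·7 + 16)/6 = 48/6 = 8; σ²_E = ((16−4)/6)² = 4.000
te_F = (10 + 4·14 + 18)/6 = 84/6 = 14; σ²_F = ((18−10)/6)² = 1.778
te_G = (2 + 4·5 + 8)/6 = 30/6 = 5; σ²_G = ((8−2)/6)² = 1.000

Forward pass:
ES_A = 0; EF_A = 14
ES_B = 0; EF_B = 15
ES_C = 0; EF_C = 6
ES_D = 14; EF_D = 14+3 = 17
ES_E = max(EF_A=14, EF_D=17) = 17; EF_E = 17+8 = 25
ES_F = max(EF_A=14, EF_C=6) = 14; EF_F = 14+14 = 28
ES_G = max(EF_B=15, EF_D=17, EF_E=25, EF_F=28) = 28; EF_G = 28+5 = 33
Expected project duration μ = 33 weeks. Critical path: A → F → G.

Variance along critical path = 7.111 + 1.778 + 1.000 = 9.889; σ = 3.145 weeks.
D = μ + z·σ = 33 + 1.282·3.145 = 37.0 weeks

37.0 weeks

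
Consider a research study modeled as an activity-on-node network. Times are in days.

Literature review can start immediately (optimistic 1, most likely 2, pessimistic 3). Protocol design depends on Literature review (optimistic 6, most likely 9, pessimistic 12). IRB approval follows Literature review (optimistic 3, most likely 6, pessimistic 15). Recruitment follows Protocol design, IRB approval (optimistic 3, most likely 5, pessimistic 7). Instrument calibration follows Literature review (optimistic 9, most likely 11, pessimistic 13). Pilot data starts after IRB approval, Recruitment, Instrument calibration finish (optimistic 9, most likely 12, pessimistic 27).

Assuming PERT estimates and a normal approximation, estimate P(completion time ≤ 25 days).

te_Literature review = (1 + 4·2 + 3)/6 = 12/6 = 2; σ²_Literature review = ((3−1)/6)² = 0.111
te_Protocol design = (6 + 4·9 + 12)/6 = 54/6 = 9; σ²_Protocol design = ((12−6)/6)² = 1.000
te_IRB approval = (3 + 4·6 + 15)/6 = 42/6 = 7; σ²_IRB approval = ((15−3)/6)² = 4.000
te_Recruitment = (3 + 4·5 + 7)/6 = 30/6 = 5; σ²_Recruitment = ((7−3)/6)² = 0.444
te_Instrument calibration = (9 + 4·11 + 13)/6 = 66/6 = 11; σ²_Instrument calibration = ((13−9)/6)² = 0.444
te_Pilot data = (9 + 4·12 + 27)/6 = 84/6 = 14; σ²_Pilot data = ((27−9)/6)² = 9.000

Forward pass:
ES_Literature review = 0; EF_Literature review = 2
ES_Protocol design = 2; EF_Protocol design = 2+9 = 11
ES_IRB approval = 2; EF_IRB approval = 2+7 = 9
ES_Recruitment = max(EF_Protocol design=11, EF_IRB approval=9) = 11; EF_Recruitment = 11+5 = 16
ES_Instrument calibration = 2; EF_Instrument calibration = 2+11 = 13
ES_Pilot data = max(EF_IRB approval=9, EF_Recruitment=16, EF_Instrument calibration=13) = 16; EF_Pilot data = 16+14 = 30
Expected project duration μ = 30 days. Critical path: Literature review → Protocol design → Recruitment → Pilot data.

Variance along critical path = 0.111 + 1.000 + 0.444 + 9.000 = 10.556; σ = √10.556 = 3.249 days.
Z = (25 − 30) / 3.249 = -1.539
P(T ≤ 25) = Φ(-1.539) ≈ 0.062

0.062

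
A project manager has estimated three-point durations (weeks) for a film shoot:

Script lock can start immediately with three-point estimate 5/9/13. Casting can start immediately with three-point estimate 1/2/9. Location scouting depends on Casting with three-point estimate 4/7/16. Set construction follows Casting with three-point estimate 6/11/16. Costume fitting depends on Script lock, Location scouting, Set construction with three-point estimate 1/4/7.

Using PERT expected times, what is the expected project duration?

18 weeks

te_Script lock = (5 + 4·9 + 13)/6 = 54/6 = 9
te_Casting = (1 + 4·2 + 9)/6 = 18/6 = 3
te_Location scouting = (4 + 4·7 + 16)/6 = 48/6 = 8
te_Set construction = (6 + 4·11 + 16)/6 = 66/6 = 11
te_Costume fitting = (1 + 4·4 + 7)/6 = 24/6 = 4

Forward pass:
ES_Script lock = 0; EF_Script lock = 9
ES_Casting = 0; EF_Casting = 3
ES_Location scouting = 3; EF_Location scouting = 3+8 = 11
ES_Set construction = 3; EF_Set construction = 3+11 = 14
ES_Costume fitting = max(EF_Script lock=9, EF_Location scouting=11, EF_Set construction=14) = 14; EF_Costume fitting = 14+4 = 18
Expected project duration μ = 18 weeks. Critical path: Casting → Set construction → Costume fitting.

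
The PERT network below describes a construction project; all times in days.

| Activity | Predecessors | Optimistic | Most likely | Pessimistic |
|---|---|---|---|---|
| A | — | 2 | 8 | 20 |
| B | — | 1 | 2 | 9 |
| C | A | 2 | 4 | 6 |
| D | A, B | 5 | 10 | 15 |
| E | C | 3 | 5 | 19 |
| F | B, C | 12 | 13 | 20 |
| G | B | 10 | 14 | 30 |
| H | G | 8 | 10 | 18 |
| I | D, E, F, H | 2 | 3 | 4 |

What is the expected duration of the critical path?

te_A = (2 + 4·8 + 20)/6 = 54/6 = 9
te_B = (1 + 4·2 + 9)/6 = 18/6 = 3
te_C = (2 + 4·4 + 6)/6 = 24/6 = 4
te_D = (5 + 4·10 + 15)/6 = 60/6 = 10
te_E = (3 + 4·5 + 19)/6 = 42/6 = 7
te_F = (12 + 4·13 + 20)/6 = 84/6 = 14
te_G = (10 + 4·14 + 30)/6 = 96/6 = 16
te_H = (8 + 4·10 + 18)/6 = 66/6 = 11
te_I = (2 + 4·3 + 4)/6 = 18/6 = 3

Forward pass:
ES_A = 0; EF_A = 9
ES_B = 0; EF_B = 3
ES_C = 9; EF_C = 9+4 = 13
ES_D = max(EF_A=9, EF_B=3) = 9; EF_D = 9+10 = 19
ES_E = 13; EF_E = 13+7 = 20
ES_F = max(EF_B=3, EF_C=13) = 13; EF_F = 13+14 = 27
ES_G = 3; EF_G = 3+16 = 19
ES_H = 19; EF_H = 19+11 = 30
ES_I = max(EF_D=19, EF_E=20, EF_F=27, EF_H=30) = 30; EF_I = 30+3 = 33
Expected project duration μ = 33 days. Critical path: B → G → H → I.

33 days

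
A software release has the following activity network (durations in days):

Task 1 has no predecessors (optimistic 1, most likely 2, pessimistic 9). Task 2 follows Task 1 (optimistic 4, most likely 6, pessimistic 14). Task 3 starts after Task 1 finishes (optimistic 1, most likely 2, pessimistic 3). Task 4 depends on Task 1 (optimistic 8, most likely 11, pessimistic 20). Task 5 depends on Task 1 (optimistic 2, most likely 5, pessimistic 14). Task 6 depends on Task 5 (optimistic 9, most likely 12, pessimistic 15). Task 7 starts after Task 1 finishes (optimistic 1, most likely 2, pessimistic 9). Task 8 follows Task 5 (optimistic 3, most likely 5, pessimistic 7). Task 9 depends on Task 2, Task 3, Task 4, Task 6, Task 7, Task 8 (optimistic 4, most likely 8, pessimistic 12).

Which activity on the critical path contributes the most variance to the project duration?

Task 5

te_Task 1 = (1 + 4·2 + 9)/6 = 18/6 = 3; σ²_Task 1 = ((9−1)/6)² = 1.778
te_Task 2 = (4 + 4·6 + 14)/6 = 42/6 = 7; σ²_Task 2 = ((14−4)/6)² = 2.778
te_Task 3 = (1 + 4·2 + 3)/6 = 12/6 = 2; σ²_Task 3 = ((3−1)/6)² = 0.111
te_Task 4 = (8 + 4·11 + 20)/6 = 72/6 = 12; σ²_Task 4 = ((20−8)/6)² = 4.000
te_Task 5 = (2 + 4·5 + 14)/6 = 36/6 = 6; σ²_Task 5 = ((14−2)/6)² = 4.000
te_Task 6 = (9 + 4·12 + 15)/6 = 72/6 = 12; σ²_Task 6 = ((15−9)/6)² = 1.000
te_Task 7 = (1 + 4·2 + 9)/6 = 18/6 = 3; σ²_Task 7 = ((9−1)/6)² = 1.778
te_Task 8 = (3 + 4·5 + 7)/6 = 30/6 = 5; σ²_Task 8 = ((7−3)/6)² = 0.444
te_Task 9 = (4 + 4·8 + 12)/6 = 48/6 = 8; σ²_Task 9 = ((12−4)/6)² = 1.778

Forward pass:
ES_Task 1 = 0; EF_Task 1 = 3
ES_Task 2 = 3; EF_Task 2 = 3+7 = 10
ES_Task 3 = 3; EF_Task 3 = 3+2 = 5
ES_Task 4 = 3; EF_Task 4 = 3+12 = 15
ES_Task 5 = 3; EF_Task 5 = 3+6 = 9
ES_Task 6 = 9; EF_Task 6 = 9+12 = 21
ES_Task 7 = 3; EF_Task 7 = 3+3 = 6
ES_Task 8 = 9; EF_Task 8 = 9+5 = 14
ES_Task 9 = max(EF_Task 2=10, EF_Task 3=5, EF_Task 4=15, EF_Task 6=21, EF_Task 7=6, EF_Task 8=14) = 21; EF_Task 9 = 21+8 = 29
Expected project duration μ = 29 days. Critical path: Task 1 → Task 5 → Task 6 → Task 9.

Variances on critical path: σ²_Task 1=1.778, σ²_Task 5=4.000, σ²_Task 6=1.000, σ²_Task 9=1.778.
Largest is σ²_Task 5 = 4.000.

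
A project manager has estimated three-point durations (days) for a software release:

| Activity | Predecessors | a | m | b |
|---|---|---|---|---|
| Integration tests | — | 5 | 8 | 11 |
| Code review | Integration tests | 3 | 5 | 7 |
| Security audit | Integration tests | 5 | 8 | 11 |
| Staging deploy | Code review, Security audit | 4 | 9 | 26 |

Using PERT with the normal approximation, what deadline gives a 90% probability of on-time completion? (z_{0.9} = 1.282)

te_Integration tests = (5 + 4·8 + 11)/6 = 48/6 = 8; σ²_Integration tests = ((11−5)/6)² = 1.000
te_Code review = (3 + 4·5 + 7)/6 = 30/6 = 5; σ²_Code review = ((7−3)/6)² = 0.444
te_Security audit = (5 + 4·8 + 11)/6 = 48/6 = 8; σ²_Security audit = ((11−5)/6)² = 1.000
te_Staging deploy = (4 + 4·9 + 26)/6 = 66/6 = 11; σ²_Staging deploy = ((26−4)/6)² = 13.444

Forward pass:
ES_Integration tests = 0; EF_Integration tests = 8
ES_Code review = 8; EF_Code review = 8+5 = 13
ES_Security audit = 8; EF_Security audit = 8+8 = 16
ES_Staging deploy = max(EF_Code review=13, EF_Security audit=16) = 16; EF_Staging deploy = 16+11 = 27
Expected project duration μ = 27 days. Critical path: Integration tests → Security audit → Staging deploy.

Variance along critical path = 1.000 + 1.000 + 13.444 = 15.444; σ = 3.930 days.
D = μ + z·σ = 27 + 1.282·3.930 = 32.0 days

32.0 days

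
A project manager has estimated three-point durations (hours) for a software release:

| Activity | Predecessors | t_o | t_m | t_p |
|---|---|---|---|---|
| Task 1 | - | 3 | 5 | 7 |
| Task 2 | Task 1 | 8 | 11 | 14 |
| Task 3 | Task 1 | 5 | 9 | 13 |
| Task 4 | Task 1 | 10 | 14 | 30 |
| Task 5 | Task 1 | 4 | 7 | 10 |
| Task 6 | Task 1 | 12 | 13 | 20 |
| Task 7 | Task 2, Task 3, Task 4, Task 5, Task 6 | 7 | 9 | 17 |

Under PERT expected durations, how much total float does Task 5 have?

te_Task 1 = (3 + 4·5 + 7)/6 = 30/6 = 5
te_Task 2 = (8 + 4·11 + 14)/6 = 66/6 = 11
te_Task 3 = (5 + 4·9 + 13)/6 = 54/6 = 9
te_Task 4 = (10 + 4·14 + 30)/6 = 96/6 = 16
te_Task 5 = (4 + 4·7 + 10)/6 = 42/6 = 7
te_Task 6 = (12 + 4·13 + 20)/6 = 84/6 = 14
te_Task 7 = (7 + 4·9 + 17)/6 = 60/6 = 10

Forward pass:
ES_Task 1 = 0; EF_Task 1 = 5
ES_Task 2 = 5; EF_Task 2 = 5+11 = 16
ES_Task 3 = 5; EF_Task 3 = 5+9 = 14
ES_Task 4 = 5; EF_Task 4 = 5+16 = 21
ES_Task 5 = 5; EF_Task 5 = 5+7 = 12
ES_Task 6 = 5; EF_Task 6 = 5+14 = 19
ES_Task 7 = max(EF_Task 2=16, EF_Task 3=14, EF_Task 4=21, EF_Task 5=12, EF_Task 6=19) = 21; EF_Task 7 = 21+10 = 31
Expected project duration μ = 31 hours. Critical path: Task 1 → Task 4 → Task 7.

Backward pass:
LF_Task 7 = 31; LS_Task 7 = 31−10 = 21
LF_Task 6 = LS_Task 7 = 21; LS_Task 6 = 21−14 = 7
LF_Task 5 = LS_Task 7 = 21; LS_Task 5 = 21−7 = 14
LF_Task 4 = LS_Task 7 = 21; LS_Task 4 = 21−16 = 5
LF_Task 3 = LS_Task 7 = 21; LS_Task 3 = 21−9 = 12
LF_Task 2 = LS_Task 7 = 21; LS_Task 2 = 21−11 = 10
LF_Task 1 = min(LS_Task 2=10, LS_Task 3=12, LS_Task 4=5, LS_Task 5=14, LS_Task 6=7) = 5; LS_Task 1 = 5−5 = 0
Slack_Task 5 = LS_Task 5 − ES_Task 5 = 14 − 5 = 9

9 hours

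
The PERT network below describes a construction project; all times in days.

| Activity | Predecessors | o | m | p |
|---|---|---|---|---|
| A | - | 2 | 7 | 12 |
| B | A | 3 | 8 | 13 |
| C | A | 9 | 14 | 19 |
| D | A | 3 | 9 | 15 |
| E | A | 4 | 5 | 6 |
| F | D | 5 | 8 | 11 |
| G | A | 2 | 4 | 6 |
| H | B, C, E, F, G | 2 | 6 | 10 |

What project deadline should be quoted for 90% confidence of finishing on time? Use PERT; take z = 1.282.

te_A = (2 + 4·7 + 12)/6 = 42/6 = 7; σ²_A = ((12−2)/6)² = 2.778
te_B = (3 + 4·8 + 13)/6 = 48/6 = 8; σ²_B = ((13−3)/6)² = 2.778
te_C = (9 + 4·14 + 19)/6 = 84/6 = 14; σ²_C = ((19−9)/6)² = 2.778
te_D = (3 + 4·9 + 15)/6 = 54/6 = 9; σ²_D = ((15−3)/6)² = 4.000
te_E = (4 + 4·5 + 6)/6 = 30/6 = 5; σ²_E = ((6−4)/6)² = 0.111
te_F = (5 + 4·8 + 11)/6 = 48/6 = 8; σ²_F = ((11−5)/6)² = 1.000
te_G = (2 + 4·4 + 6)/6 = 24/6 = 4; σ²_G = ((6−2)/6)² = 0.444
te_H = (2 + 4·6 + 10)/6 = 36/6 = 6; σ²_H = ((10−2)/6)² = 1.778

Forward pass:
ES_A = 0; EF_A = 7
ES_B = 7; EF_B = 7+8 = 15
ES_C = 7; EF_C = 7+14 = 21
ES_D = 7; EF_D = 7+9 = 16
ES_E = 7; EF_E = 7+5 = 12
ES_F = 16; EF_F = 16+8 = 24
ES_G = 7; EF_G = 7+4 = 11
ES_H = max(EF_B=15, EF_C=21, EF_E=12, EF_F=24, EF_G=11) = 24; EF_H = 24+6 = 30
Expected project duration μ = 30 days. Critical path: A → D → F → H.

Variance along critical path = 2.778 + 4.000 + 1.000 + 1.778 = 9.556; σ = 3.091 days.
D = μ + z·σ = 30 + 1.282·3.091 = 34.0 days

34.0 days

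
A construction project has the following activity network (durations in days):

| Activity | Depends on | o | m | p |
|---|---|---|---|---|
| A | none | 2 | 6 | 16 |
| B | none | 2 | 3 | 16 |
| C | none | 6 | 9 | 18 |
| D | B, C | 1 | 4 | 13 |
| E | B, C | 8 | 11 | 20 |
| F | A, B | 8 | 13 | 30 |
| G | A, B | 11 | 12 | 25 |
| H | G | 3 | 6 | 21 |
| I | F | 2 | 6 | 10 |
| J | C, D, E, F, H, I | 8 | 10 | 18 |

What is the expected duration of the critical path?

40 days

te_A = (2 + 4·6 + 16)/6 = 42/6 = 7
te_B = (2 + 4·3 + 16)/6 = 30/6 = 5
te_C = (6 + 4·9 + 18)/6 = 60/6 = 10
te_D = (1 + 4·4 + 13)/6 = 30/6 = 5
te_E = (8 + 4·11 + 20)/6 = 72/6 = 12
te_F = (8 + 4·13 + 30)/6 = 90/6 = 15
te_G = (11 + 4·12 + 25)/6 = 84/6 = 14
te_H = (3 + 4·6 + 21)/6 = 48/6 = 8
te_I = (2 + 4·6 + 10)/6 = 36/6 = 6
te_J = (8 + 4·10 + 18)/6 = 66/6 = 11

Forward pass:
ES_A = 0; EF_A = 7
ES_B = 0; EF_B = 5
ES_C = 0; EF_C = 10
ES_D = max(EF_B=5, EF_C=10) = 10; EF_D = 10+5 = 15
ES_E = max(EF_B=5, EF_C=10) = 10; EF_E = 10+12 = 22
ES_F = max(EF_A=7, EF_B=5) = 7; EF_F = 7+15 = 22
ES_G = max(EF_A=7, EF_B=5) = 7; EF_G = 7+14 = 21
ES_H = 21; EF_H = 21+8 = 29
ES_I = 22; EF_I = 22+6 = 28
ES_J = max(EF_C=10, EF_D=15, EF_E=22, EF_F=22, EF_H=29, EF_I=28) = 29; EF_J = 29+11 = 40
Expected project duration μ = 40 days. Critical path: A → G → H → J.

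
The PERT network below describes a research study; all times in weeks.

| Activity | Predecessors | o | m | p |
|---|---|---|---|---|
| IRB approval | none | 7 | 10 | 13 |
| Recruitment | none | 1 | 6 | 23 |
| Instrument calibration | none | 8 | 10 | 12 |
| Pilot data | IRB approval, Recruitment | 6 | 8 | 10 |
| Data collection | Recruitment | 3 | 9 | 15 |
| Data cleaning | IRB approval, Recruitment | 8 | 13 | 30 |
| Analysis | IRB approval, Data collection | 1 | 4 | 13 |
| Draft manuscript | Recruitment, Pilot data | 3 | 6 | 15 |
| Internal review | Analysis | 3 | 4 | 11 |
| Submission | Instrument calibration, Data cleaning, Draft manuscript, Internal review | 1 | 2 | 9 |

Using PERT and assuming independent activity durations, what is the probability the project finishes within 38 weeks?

te_IRB approval = (7 + 4·10 + 13)/6 = 60/6 = 10; σ²_IRB approval = ((13−7)/6)² = 1.000
te_Recruitment = (1 + 4·6 + 23)/6 = 48/6 = 8; σ²_Recruitment = ((23−1)/6)² = 13.444
te_Instrument calibration = (8 + 4·10 + 12)/6 = 60/6 = 10; σ²_Instrument calibration = ((12−8)/6)² = 0.444
te_Pilot data = (6 + 4·8 + 10)/6 = 48/6 = 8; σ²_Pilot data = ((10−6)/6)² = 0.444
te_Data collection = (3 + 4·9 + 15)/6 = 54/6 = 9; σ²_Data collection = ((15−3)/6)² = 4.000
te_Data cleaning = (8 + 4·13 + 30)/6 = 90/6 = 15; σ²_Data cleaning = ((30−8)/6)² = 13.444
te_Analysis = (1 + 4·4 + 13)/6 = 30/6 = 5; σ²_Analysis = ((13−1)/6)² = 4.000
te_Draft manuscript = (3 + 4·6 + 15)/6 = 42/6 = 7; σ²_Draft manuscript = ((15−3)/6)² = 4.000
te_Internal review = (3 + 4·4 + 11)/6 = 30/6 = 5; σ²_Internal review = ((11−3)/6)² = 1.778
te_Submission = (1 + 4·2 + 9)/6 = 18/6 = 3; σ²_Submission = ((9−1)/6)² = 1.778

Forward pass:
ES_IRB approval = 0; EF_IRB approval = 10
ES_Recruitment = 0; EF_Recruitment = 8
ES_Instrument calibration = 0; EF_Instrument calibration = 10
ES_Pilot data = max(EF_IRB approval=10, EF_Recruitment=8) = 10; EF_Pilot data = 10+8 = 18
ES_Data collection = 8; EF_Data collection = 8+9 = 17
ES_Data cleaning = max(EF_IRB approval=10, EF_Recruitment=8) = 10; EF_Data cleaning = 10+15 = 25
ES_Analysis = max(EF_IRB approval=10, EF_Data collection=17) = 17; EF_Analysis = 17+5 = 22
ES_Draft manuscript = max(EF_Recruitment=8, EF_Pilot data=18) = 18; EF_Draft manuscript = 18+7 = 25
ES_Internal review = 22; EF_Internal review = 22+5 = 27
ES_Submission = max(EF_Instrument calibration=10, EF_Data cleaning=25, EF_Draft manuscript=25, EF_Internal review=27) = 27; EF_Submission = 27+3 = 30
Expected project duration μ = 30 weeks. Critical path: Recruitment → Data collection → Analysis → Internal review → Submission.

Variance along critical path = 13.444 + 4.000 + 4.000 + 1.778 + 1.778 = 25.000; σ = √25.000 = 5.000 weeks.
Z = (38 − 30) / 5.000 = 1.600
P(T ≤ 38) = Φ(1.600) ≈ 0.945

0.945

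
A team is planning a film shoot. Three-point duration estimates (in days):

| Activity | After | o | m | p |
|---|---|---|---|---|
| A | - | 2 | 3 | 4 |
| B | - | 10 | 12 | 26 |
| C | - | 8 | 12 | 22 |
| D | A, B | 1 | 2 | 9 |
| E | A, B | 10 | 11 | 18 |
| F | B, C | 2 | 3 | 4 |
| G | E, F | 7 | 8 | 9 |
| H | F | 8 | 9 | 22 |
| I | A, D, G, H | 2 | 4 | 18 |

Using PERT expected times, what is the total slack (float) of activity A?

te_A = (2 + 4·3 + 4)/6 = 18/6 = 3
te_B = (10 + 4·12 + 26)/6 = 84/6 = 14
te_C = (8 + 4·12 + 22)/6 = 78/6 = 13
te_D = (1 + 4·2 + 9)/6 = 18/6 = 3
te_E = (10 + 4·11 + 18)/6 = 72/6 = 12
te_F = (2 + 4·3 + 4)/6 = 18/6 = 3
te_G = (7 + 4·8 + 9)/6 = 48/6 = 8
te_H = (8 + 4·9 + 22)/6 = 66/6 = 11
te_I = (2 + 4·4 + 18)/6 = 36/6 = 6

Forward pass:
ES_A = 0; EF_A = 3
ES_B = 0; EF_B = 14
ES_C = 0; EF_C = 13
ES_D = max(EF_A=3, EF_B=14) = 14; EF_D = 14+3 = 17
ES_E = max(EF_A=3, EF_B=14) = 14; EF_E = 14+12 = 26
ES_F = max(EF_B=14, EF_C=13) = 14; EF_F = 14+3 = 17
ES_G = max(EF_E=26, EF_F=17) = 26; EF_G = 26+8 = 34
ES_H = 17; EF_H = 17+11 = 28
ES_I = max(EF_A=3, EF_D=17, EF_G=34, EF_H=28) = 34; EF_I = 34+6 = 40
Expected project duration μ = 40 days. Critical path: B → E → G → I.

Backward pass:
LF_I = 40; LS_I = 40−6 = 34
LF_H = LS_I = 34; LS_H = 34−11 = 23
LF_G = LS_I = 34; LS_G = 34−8 = 26
LF_F = min(LS_G=26, LS_H=23) = 23; LS_F = 23−3 = 20
LF_E = LS_G = 26; LS_E = 26−12 = 14
LF_D = LS_I = 34; LS_D = 34−3 = 31
LF_C = LS_F = 20; LS_C = 20−13 = 7
LF_B = min(LS_D=31, LS_E=14, LS_F=20) = 14; LS_B = 14−14 = 0
LF_A = min(LS_D=31, LS_E=14, LS_I=34) = 14; LS_A = 14−3 = 11
Slack_A = LS_A − ES_A = 11 − 0 = 11

11 days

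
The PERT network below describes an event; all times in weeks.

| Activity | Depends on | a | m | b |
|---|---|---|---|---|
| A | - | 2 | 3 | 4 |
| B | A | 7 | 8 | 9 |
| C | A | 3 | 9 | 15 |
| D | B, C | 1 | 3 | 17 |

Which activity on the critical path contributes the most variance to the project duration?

te_A = (2 + 4·3 + 4)/6 = 18/6 = 3; σ²_A = ((4−2)/6)² = 0.111
te_B = (7 + 4·8 + 9)/6 = 48/6 = 8; σ²_B = ((9−7)/6)² = 0.111
te_C = (3 + 4·9 + 15)/6 = 54/6 = 9; σ²_C = ((15−3)/6)² = 4.000
te_D = (1 + 4·3 + 17)/6 = 30/6 = 5; σ²_D = ((17−1)/6)² = 7.111

Forward pass:
ES_A = 0; EF_A = 3
ES_B = 3; EF_B = 3+8 = 11
ES_C = 3; EF_C = 3+9 = 12
ES_D = max(EF_B=11, EF_C=12) = 12; EF_D = 12+5 = 17
Expected project duration μ = 17 weeks. Critical path: A → C → D.

Variances on critical path: σ²_A=0.111, σ²_C=4.000, σ²_D=7.111.
Largest is σ²_D = 7.111.

D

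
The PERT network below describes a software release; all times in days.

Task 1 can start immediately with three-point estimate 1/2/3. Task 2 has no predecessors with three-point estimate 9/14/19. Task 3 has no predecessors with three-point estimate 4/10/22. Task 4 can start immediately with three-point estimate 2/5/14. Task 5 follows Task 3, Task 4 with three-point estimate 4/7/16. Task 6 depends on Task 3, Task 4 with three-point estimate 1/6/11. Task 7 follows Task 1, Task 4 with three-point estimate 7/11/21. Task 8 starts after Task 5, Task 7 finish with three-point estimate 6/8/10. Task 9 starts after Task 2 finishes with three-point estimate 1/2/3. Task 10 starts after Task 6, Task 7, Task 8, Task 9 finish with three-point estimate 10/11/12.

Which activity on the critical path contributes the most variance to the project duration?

Task 3

te_Task 1 = (1 + 4·2 + 3)/6 = 12/6 = 2; σ²_Task 1 = ((3−1)/6)² = 0.111
te_Task 2 = (9 + 4·14 + 19)/6 = 84/6 = 14; σ²_Task 2 = ((19−9)/6)² = 2.778
te_Task 3 = (4 + 4·10 + 22)/6 = 66/6 = 11; σ²_Task 3 = ((22−4)/6)² = 9.000
te_Task 4 = (2 + 4·5 + 14)/6 = 36/6 = 6; σ²_Task 4 = ((14−2)/6)² = 4.000
te_Task 5 = (4 + 4·7 + 16)/6 = 48/6 = 8; σ²_Task 5 = ((16−4)/6)² = 4.000
te_Task 6 = (1 + 4·6 + 11)/6 = 36/6 = 6; σ²_Task 6 = ((11−1)/6)² = 2.778
te_Task 7 = (7 + 4·11 + 21)/6 = 72/6 = 12; σ²_Task 7 = ((21−7)/6)² = 5.444
te_Task 8 = (6 + 4·8 + 10)/6 = 48/6 = 8; σ²_Task 8 = ((10−6)/6)² = 0.444
te_Task 9 = (1 + 4·2 + 3)/6 = 12/6 = 2; σ²_Task 9 = ((3−1)/6)² = 0.111
te_Task 10 = (10 + 4·11 + 12)/6 = 66/6 = 11; σ²_Task 10 = ((12−10)/6)² = 0.111

Forward pass:
ES_Task 1 = 0; EF_Task 1 = 2
ES_Task 2 = 0; EF_Task 2 = 14
ES_Task 3 = 0; EF_Task 3 = 11
ES_Task 4 = 0; EF_Task 4 = 6
ES_Task 5 = max(EF_Task 3=11, EF_Task 4=6) = 11; EF_Task 5 = 11+8 = 19
ES_Task 6 = max(EF_Task 3=11, EF_Task 4=6) = 11; EF_Task 6 = 11+6 = 17
ES_Task 7 = max(EF_Task 1=2, EF_Task 4=6) = 6; EF_Task 7 = 6+12 = 18
ES_Task 8 = max(EF_Task 5=19, EF_Task 7=18) = 19; EF_Task 8 = 19+8 = 27
ES_Task 9 = 14; EF_Task 9 = 14+2 = 16
ES_Task 10 = max(EF_Task 6=17, EF_Task 7=18, EF_Task 8=27, EF_Task 9=16) = 27; EF_Task 10 = 27+11 = 38
Expected project duration μ = 38 days. Critical path: Task 3 → Task 5 → Task 8 → Task 10.

Variances on critical path: σ²_Task 3=9.000, σ²_Task 5=4.000, σ²_Task 8=0.444, σ²_Task 10=0.111.
Largest is σ²_Task 3 = 9.000.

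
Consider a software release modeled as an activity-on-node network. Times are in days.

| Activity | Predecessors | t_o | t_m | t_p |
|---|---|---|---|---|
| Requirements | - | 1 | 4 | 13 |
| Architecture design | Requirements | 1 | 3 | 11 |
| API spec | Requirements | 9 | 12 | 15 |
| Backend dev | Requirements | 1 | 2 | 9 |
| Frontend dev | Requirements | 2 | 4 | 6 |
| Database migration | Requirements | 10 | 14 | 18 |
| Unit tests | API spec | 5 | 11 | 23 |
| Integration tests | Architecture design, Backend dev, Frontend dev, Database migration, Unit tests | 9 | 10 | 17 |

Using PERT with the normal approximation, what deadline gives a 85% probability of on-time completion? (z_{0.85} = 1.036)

te_Requirements = (1 + 4·4 + 13)/6 = 30/6 = 5; σ²_Requirements = ((13−1)/6)² = 4.000
te_Architecture design = (1 + 4·3 + 11)/6 = 24/6 = 4; σ²_Architecture design = ((11−1)/6)² = 2.778
te_API spec = (9 + 4·12 + 15)/6 = 72/6 = 12; σ²_API spec = ((15−9)/6)² = 1.000
te_Backend dev = (1 + 4·2 + 9)/6 = 18/6 = 3; σ²_Backend dev = ((9−1)/6)² = 1.778
te_Frontend dev = (2 + 4·4 + 6)/6 = 24/6 = 4; σ²_Frontend dev = ((6−2)/6)² = 0.444
te_Database migration = (10 + 4·14 + 18)/6 = 84/6 = 14; σ²_Database migration = ((18−10)/6)² = 1.778
te_Unit tests = (5 + 4·11 + 23)/6 = 72/6 = 12; σ²_Unit tests = ((23−5)/6)² = 9.000
te_Integration tests = (9 + 4·10 + 17)/6 = 66/6 = 11; σ²_Integration tests = ((17−9)/6)² = 1.778

Forward pass:
ES_Requirements = 0; EF_Requirements = 5
ES_Architecture design = 5; EF_Architecture design = 5+4 = 9
ES_API spec = 5; EF_API spec = 5+12 = 17
ES_Backend dev = 5; EF_Backend dev = 5+3 = 8
ES_Frontend dev = 5; EF_Frontend dev = 5+4 = 9
ES_Database migration = 5; EF_Database migration = 5+14 = 19
ES_Unit tests = 17; EF_Unit tests = 17+12 = 29
ES_Integration tests = max(EF_Architecture design=9, EF_Backend dev=8, EF_Frontend dev=9, EF_Database migration=19, EF_Unit tests=29) = 29; EF_Integration tests = 29+11 = 40
Expected project duration μ = 40 days. Critical path: Requirements → API spec → Unit tests → Integration tests.

Variance along critical path = 4.000 + 1.000 + 9.000 + 1.778 = 15.778; σ = 3.972 days.
D = μ + z·σ = 40 + 1.036·3.972 = 44.1 days

44.1 days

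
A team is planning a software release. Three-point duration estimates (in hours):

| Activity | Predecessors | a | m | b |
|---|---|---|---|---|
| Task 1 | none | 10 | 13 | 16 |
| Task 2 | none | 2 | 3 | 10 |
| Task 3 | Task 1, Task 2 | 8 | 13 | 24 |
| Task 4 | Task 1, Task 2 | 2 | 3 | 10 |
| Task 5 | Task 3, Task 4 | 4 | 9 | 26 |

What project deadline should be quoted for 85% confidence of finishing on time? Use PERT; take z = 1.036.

te_Task 1 = (10 + 4·13 + 16)/6 = 78/6 = 13; σ²_Task 1 = ((16−10)/6)² = 1.000
te_Task 2 = (2 + 4·3 + 10)/6 = 24/6 = 4; σ²_Task 2 = ((10−2)/6)² = 1.778
te_Task 3 = (8 + 4·13 + 24)/6 = 84/6 = 14; σ²_Task 3 = ((24−8)/6)² = 7.111
te_Task 4 = (2 + 4·3 + 10)/6 = 24/6 = 4; σ²_Task 4 = ((10−2)/6)² = 1.778
te_Task 5 = (4 + 4·9 + 26)/6 = 66/6 = 11; σ²_Task 5 = ((26−4)/6)² = 13.444

Forward pass:
ES_Task 1 = 0; EF_Task 1 = 13
ES_Task 2 = 0; EF_Task 2 = 4
ES_Task 3 = max(EF_Task 1=13, EF_Task 2=4) = 13; EF_Task 3 = 13+14 = 27
ES_Task 4 = max(EF_Task 1=13, EF_Task 2=4) = 13; EF_Task 4 = 13+4 = 17
ES_Task 5 = max(EF_Task 3=27, EF_Task 4=17) = 27; EF_Task 5 = 27+11 = 38
Expected project duration μ = 38 hours. Critical path: Task 1 → Task 3 → Task 5.

Variance along critical path = 1.000 + 7.111 + 13.444 = 21.556; σ = 4.643 hours.
D = μ + z·σ = 38 + 1.036·4.643 = 42.8 hours

42.8 hours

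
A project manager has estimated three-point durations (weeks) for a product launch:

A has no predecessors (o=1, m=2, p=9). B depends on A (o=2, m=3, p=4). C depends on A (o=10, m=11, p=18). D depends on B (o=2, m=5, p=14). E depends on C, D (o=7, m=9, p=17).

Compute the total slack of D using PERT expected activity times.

te_A = (1 + 4·2 + 9)/6 = 18/6 = 3
te_B = (2 + 4·3 + 4)/6 = 18/6 = 3
te_C = (10 + 4·11 + 18)/6 = 72/6 = 12
te_D = (2 + 4·5 + 14)/6 = 36/6 = 6
te_E = (7 + 4·9 + 17)/6 = 60/6 = 10

Forward pass:
ES_A = 0; EF_A = 3
ES_B = 3; EF_B = 3+3 = 6
ES_C = 3; EF_C = 3+12 = 15
ES_D = 6; EF_D = 6+6 = 12
ES_E = max(EF_C=15, EF_D=12) = 15; EF_E = 15+10 = 25
Expected project duration μ = 25 weeks. Critical path: A → C → E.

Backward pass:
LF_E = 25; LS_E = 25−10 = 15
LF_D = LS_E = 15; LS_D = 15−6 = 9
LF_C = LS_E = 15; LS_C = 15−12 = 3
LF_B = LS_D = 9; LS_B = 9−3 = 6
LF_A = min(LS_B=6, LS_C=3) = 3; LS_A = 3−3 = 0
Slack_D = LS_D − ES_D = 9 − 6 = 3

3 weeks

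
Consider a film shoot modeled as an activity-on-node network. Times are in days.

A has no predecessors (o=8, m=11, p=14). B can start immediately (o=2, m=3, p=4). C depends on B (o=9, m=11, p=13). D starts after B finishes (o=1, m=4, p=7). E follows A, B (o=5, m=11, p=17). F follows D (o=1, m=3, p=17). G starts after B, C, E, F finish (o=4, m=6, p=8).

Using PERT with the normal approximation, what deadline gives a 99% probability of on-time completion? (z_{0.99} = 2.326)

te_A = (8 + 4·11 + 14)/6 = 66/6 = 11; σ²_A = ((14−8)/6)² = 1.000
te_B = (2 + 4·3 + 4)/6 = 18/6 = 3; σ²_B = ((4−2)/6)² = 0.111
te_C = (9 + 4·11 + 13)/6 = 66/6 = 11; σ²_C = ((13−9)/6)² = 0.444
te_D = (1 + 4·4 + 7)/6 = 24/6 = 4; σ²_D = ((7−1)/6)² = 1.000
te_E = (5 + 4·11 + 17)/6 = 66/6 = 11; σ²_E = ((17−5)/6)² = 4.000
te_F = (1 + 4·3 + 17)/6 = 30/6 = 5; σ²_F = ((17−1)/6)² = 7.111
te_G = (4 + 4·6 + 8)/6 = 36/6 = 6; σ²_G = ((8−4)/6)² = 0.444

Forward pass:
ES_A = 0; EF_A = 11
ES_B = 0; EF_B = 3
ES_C = 3; EF_C = 3+11 = 14
ES_D = 3; EF_D = 3+4 = 7
ES_E = max(EF_A=11, EF_B=3) = 11; EF_E = 11+11 = 22
ES_F = 7; EF_F = 7+5 = 12
ES_G = max(EF_B=3, EF_C=14, EF_E=22, EF_F=12) = 22; EF_G = 22+6 = 28
Expected project duration μ = 28 days. Critical path: A → E → G.

Variance along critical path = 1.000 + 4.000 + 0.444 = 5.444; σ = 2.333 days.
D = μ + z·σ = 28 + 2.326·2.333 = 33.4 days

33.4 days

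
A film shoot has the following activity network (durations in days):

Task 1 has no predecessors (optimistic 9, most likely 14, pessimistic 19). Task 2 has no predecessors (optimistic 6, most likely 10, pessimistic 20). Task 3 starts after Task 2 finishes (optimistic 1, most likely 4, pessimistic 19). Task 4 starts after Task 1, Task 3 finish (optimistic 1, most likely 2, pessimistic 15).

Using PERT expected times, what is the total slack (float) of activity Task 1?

3 days

te_Task 1 = (9 + 4·14 + 19)/6 = 84/6 = 14
te_Task 2 = (6 + 4·10 + 20)/6 = 66/6 = 11
te_Task 3 = (1 + 4·4 + 19)/6 = 36/6 = 6
te_Task 4 = (1 + 4·2 + 15)/6 = 24/6 = 4

Forward pass:
ES_Task 1 = 0; EF_Task 1 = 14
ES_Task 2 = 0; EF_Task 2 = 11
ES_Task 3 = 11; EF_Task 3 = 11+6 = 17
ES_Task 4 = max(EF_Task 1=14, EF_Task 3=17) = 17; EF_Task 4 = 17+4 = 21
Expected project duration μ = 21 days. Critical path: Task 2 → Task 3 → Task 4.

Backward pass:
LF_Task 4 = 21; LS_Task 4 = 21−4 = 17
LF_Task 3 = LS_Task 4 = 17; LS_Task 3 = 17−6 = 11
LF_Task 2 = LS_Task 3 = 11; LS_Task 2 = 11−11 = 0
LF_Task 1 = LS_Task 4 = 17; LS_Task 1 = 17−14 = 3
Slack_Task 1 = LS_Task 1 − ES_Task 1 = 3 − 0 = 3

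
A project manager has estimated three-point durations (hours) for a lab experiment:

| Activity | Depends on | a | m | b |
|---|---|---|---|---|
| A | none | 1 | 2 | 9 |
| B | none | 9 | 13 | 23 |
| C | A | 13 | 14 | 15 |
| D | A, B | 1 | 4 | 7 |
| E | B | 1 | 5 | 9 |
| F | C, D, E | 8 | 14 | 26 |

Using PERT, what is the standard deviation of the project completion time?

4.03 hours

te_A = (1 + 4·2 + 9)/6 = 18/6 = 3; σ²_A = ((9−1)/6)² = 1.778
te_B = (9 + 4·13 + 23)/6 = 84/6 = 14; σ²_B = ((23−9)/6)² = 5.444
te_C = (13 + 4·14 + 15)/6 = 84/6 = 14; σ²_C = ((15−13)/6)² = 0.111
te_D = (1 + 4·4 + 7)/6 = 24/6 = 4; σ²_D = ((7−1)/6)² = 1.000
te_E = (1 + 4·5 + 9)/6 = 30/6 = 5; σ²_E = ((9−1)/6)² = 1.778
te_F = (8 + 4·14 + 26)/6 = 90/6 = 15; σ²_F = ((26−8)/6)² = 9.000

Forward pass:
ES_A = 0; EF_A = 3
ES_B = 0; EF_B = 14
ES_C = 3; EF_C = 3+14 = 17
ES_D = max(EF_A=3, EF_B=14) = 14; EF_D = 14+4 = 18
ES_E = 14; EF_E = 14+5 = 19
ES_F = max(EF_C=17, EF_D=18, EF_E=19) = 19; EF_F = 19+15 = 34
Expected project duration μ = 34 hours. Critical path: B → E → F.

Variance along critical path = 5.444 + 1.778 + 9.000 = 16.222
σ = √16.222 = 4.028 hours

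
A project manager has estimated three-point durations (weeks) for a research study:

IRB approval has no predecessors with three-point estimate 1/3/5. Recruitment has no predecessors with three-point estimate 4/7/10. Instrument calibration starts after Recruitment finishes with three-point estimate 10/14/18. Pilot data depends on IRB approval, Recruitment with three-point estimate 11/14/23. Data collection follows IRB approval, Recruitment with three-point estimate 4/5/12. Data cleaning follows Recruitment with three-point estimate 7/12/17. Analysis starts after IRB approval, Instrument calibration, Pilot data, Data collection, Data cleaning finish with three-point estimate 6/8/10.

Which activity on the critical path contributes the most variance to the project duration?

te_IRB approval = (1 + 4·3 + 5)/6 = 18/6 = 3; σ²_IRB approval = ((5−1)/6)² = 0.444
te_Recruitment = (4 + 4·7 + 10)/6 = 42/6 = 7; σ²_Recruitment = ((10−4)/6)² = 1.000
te_Instrument calibration = (10 + 4·14 + 18)/6 = 84/6 = 14; σ²_Instrument calibration = ((18−10)/6)² = 1.778
te_Pilot data = (11 + 4·14 + 23)/6 = 90/6 = 15; σ²_Pilot data = ((23−11)/6)² = 4.000
te_Data collection = (4 + 4·5 + 12)/6 = 36/6 = 6; σ²_Data collection = ((12−4)/6)² = 1.778
te_Data cleaning = (7 + 4·12 + 17)/6 = 72/6 = 12; σ²_Data cleaning = ((17−7)/6)² = 2.778
te_Analysis = (6 + 4·8 + 10)/6 = 48/6 = 8; σ²_Analysis = ((10−6)/6)² = 0.444

Forward pass:
ES_IRB approval = 0; EF_IRB approval = 3
ES_Recruitment = 0; EF_Recruitment = 7
ES_Instrument calibration = 7; EF_Instrument calibration = 7+14 = 21
ES_Pilot data = max(EF_IRB approval=3, EF_Recruitment=7) = 7; EF_Pilot data = 7+15 = 22
ES_Data collection = max(EF_IRB approval=3, EF_Recruitment=7) = 7; EF_Data collection = 7+6 = 13
ES_Data cleaning = 7; EF_Data cleaning = 7+12 = 19
ES_Analysis = max(EF_IRB approval=3, EF_Instrument calibration=21, EF_Pilot data=22, EF_Data collection=13, EF_Data cleaning=19) = 22; EF_Analysis = 22+8 = 30
Expected project duration μ = 30 weeks. Critical path: Recruitment → Pilot data → Analysis.

Variances on critical path: σ²_Recruitment=1.000, σ²_Pilot data=4.000, σ²_Analysis=0.444.
Largest is σ²_Pilot data = 4.000.

Pilot data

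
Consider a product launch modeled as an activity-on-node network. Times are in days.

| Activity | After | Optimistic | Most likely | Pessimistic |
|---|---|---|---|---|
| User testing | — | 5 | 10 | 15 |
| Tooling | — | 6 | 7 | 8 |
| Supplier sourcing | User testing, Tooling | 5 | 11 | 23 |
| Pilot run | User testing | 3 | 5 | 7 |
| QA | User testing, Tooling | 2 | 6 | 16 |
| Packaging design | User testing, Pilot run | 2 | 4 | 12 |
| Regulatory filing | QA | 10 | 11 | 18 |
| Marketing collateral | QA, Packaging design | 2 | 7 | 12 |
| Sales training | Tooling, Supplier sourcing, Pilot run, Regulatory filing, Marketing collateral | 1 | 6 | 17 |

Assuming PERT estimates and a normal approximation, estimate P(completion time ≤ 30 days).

0.073

te_User testing = (5 + 4·10 + 15)/6 = 60/6 = 10; σ²_User testing = ((15−5)/6)² = 2.778
te_Tooling = (6 + 4·7 + 8)/6 = 42/6 = 7; σ²_Tooling = ((8−6)/6)² = 0.111
te_Supplier sourcing = (5 + 4·11 + 23)/6 = 72/6 = 12; σ²_Supplier sourcing = ((23−5)/6)² = 9.000
te_Pilot run = (3 + 4·5 + 7)/6 = 30/6 = 5; σ²_Pilot run = ((7−3)/6)² = 0.444
te_QA = (2 + 4·6 + 16)/6 = 42/6 = 7; σ²_QA = ((16−2)/6)² = 5.444
te_Packaging design = (2 + 4·4 + 12)/6 = 30/6 = 5; σ²_Packaging design = ((12−2)/6)² = 2.778
te_Regulatory filing = (10 + 4·11 + 18)/6 = 72/6 = 12; σ²_Regulatory filing = ((18−10)/6)² = 1.778
te_Marketing collateral = (2 + 4·7 + 12)/6 = 42/6 = 7; σ²_Marketing collateral = ((12−2)/6)² = 2.778
te_Sales training = (1 + 4·6 + 17)/6 = 42/6 = 7; σ²_Sales training = ((17−1)/6)² = 7.111

Forward pass:
ES_User testing = 0; EF_User testing = 10
ES_Tooling = 0; EF_Tooling = 7
ES_Supplier sourcing = max(EF_User testing=10, EF_Tooling=7) = 10; EF_Supplier sourcing = 10+12 = 22
ES_Pilot run = 10; EF_Pilot run = 10+5 = 15
ES_QA = max(EF_User testing=10, EF_Tooling=7) = 10; EF_QA = 10+7 = 17
ES_Packaging design = max(EF_User testing=10, EF_Pilot run=15) = 15; EF_Packaging design = 15+5 = 20
ES_Regulatory filing = 17; EF_Regulatory filing = 17+12 = 29
ES_Marketing collateral = max(EF_QA=17, EF_Packaging design=20) = 20; EF_Marketing collateral = 20+7 = 27
ES_Sales training = max(EF_Tooling=7, EF_Supplier sourcing=22, EF_Pilot run=15, EF_Regulatory filing=29, EF_Marketing collateral=27) = 29; EF_Sales training = 29+7 = 36
Expected project duration μ = 36 days. Critical path: User testing → QA → Regulatory filing → Sales training.

Variance along critical path = 2.778 + 5.444 + 1.778 + 7.111 = 17.111; σ = √17.111 = 4.137 days.
Z = (30 − 36) / 4.137 = -1.450
P(T ≤ 30) = Φ(-1.450) ≈ 0.073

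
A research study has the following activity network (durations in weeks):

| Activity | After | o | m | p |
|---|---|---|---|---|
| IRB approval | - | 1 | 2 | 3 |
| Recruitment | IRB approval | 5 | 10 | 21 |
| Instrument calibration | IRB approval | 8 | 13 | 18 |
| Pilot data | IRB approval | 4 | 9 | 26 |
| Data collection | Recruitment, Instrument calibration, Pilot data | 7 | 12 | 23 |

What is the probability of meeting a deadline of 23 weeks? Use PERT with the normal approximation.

0.057

te_IRB approval = (1 + 4·2 + 3)/6 = 12/6 = 2; σ²_IRB approval = ((3−1)/6)² = 0.111
te_Recruitment = (5 + 4·10 + 21)/6 = 66/6 = 11; σ²_Recruitment = ((21−5)/6)² = 7.111
te_Instrument calibration = (8 + 4·13 + 18)/6 = 78/6 = 13; σ²_Instrument calibration = ((18−8)/6)² = 2.778
te_Pilot data = (4 + 4·9 + 26)/6 = 66/6 = 11; σ²_Pilot data = ((26−4)/6)² = 13.444
te_Data collection = (7 + 4·12 + 23)/6 = 78/6 = 13; σ²_Data collection = ((23−7)/6)² = 7.111

Forward pass:
ES_IRB approval = 0; EF_IRB approval = 2
ES_Recruitment = 2; EF_Recruitment = 2+11 = 13
ES_Instrument calibration = 2; EF_Instrument calibration = 2+13 = 15
ES_Pilot data = 2; EF_Pilot data = 2+11 = 13
ES_Data collection = max(EF_Recruitment=13, EF_Instrument calibration=15, EF_Pilot data=13) = 15; EF_Data collection = 15+13 = 28
Expected project duration μ = 28 weeks. Critical path: IRB approval → Instrument calibration → Data collection.

Variance along critical path = 0.111 + 2.778 + 7.111 = 10.000; σ = √10.000 = 3.162 weeks.
Z = (23 − 28) / 3.162 = -1.581
P(T ≤ 23) = Φ(-1.581) ≈ 0.057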